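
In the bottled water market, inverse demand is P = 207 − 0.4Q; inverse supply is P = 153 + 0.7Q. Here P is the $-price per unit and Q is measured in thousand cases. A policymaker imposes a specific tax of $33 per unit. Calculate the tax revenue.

$630 thousand

Competitive equilibrium: 207 − 0.4Q = 153 + 0.7Q → Q* = 49.0909, P* = 187.3636.
With the tax, the buyer price exceeds the seller price by 33: (207 − 0.4Q) − (153 + 0.7Q) = 33 → Q' = 19.0909.
Tax revenue = 33 × 19.0909 = $630 thousand.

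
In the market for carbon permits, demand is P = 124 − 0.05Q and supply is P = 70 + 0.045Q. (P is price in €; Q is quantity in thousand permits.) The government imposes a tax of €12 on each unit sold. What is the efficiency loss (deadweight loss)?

Competitive equilibrium: 124 − 0.05Q = 70 + 0.045Q → Q* = 568.4211, P* = 95.5789.
With the tax, the buyer price exceeds the seller price by 12: (124 − 0.05Q) − (70 + 0.045Q) = 12 → Q' = 442.1053.
ΔQ = 568.4211 − 442.1053 = 126.3158; the wedge equals the tax, 12.
Deadweight loss = ½ × 126.3158 × 12 = €757.89 thousand.

€757.89 thousand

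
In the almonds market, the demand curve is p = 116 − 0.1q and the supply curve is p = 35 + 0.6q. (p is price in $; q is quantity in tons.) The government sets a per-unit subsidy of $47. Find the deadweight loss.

Competitive equilibrium: 116 − 0.1q = 35 + 0.6q → q* = 115.7143, p* = 104.4286.
The subsidy lowers effective supply by 47: p = 0.6q − 12.
New quantity: 116 − 0.1q = 0.6q − 12 → q' = 182.8571.
Overproduction Δq = 182.8571 − 115.7143 = 67.1428; wedge = subsidy = 47.
The triangle = ½ × 67.1428 × 47 = $1577.86.

$1577.86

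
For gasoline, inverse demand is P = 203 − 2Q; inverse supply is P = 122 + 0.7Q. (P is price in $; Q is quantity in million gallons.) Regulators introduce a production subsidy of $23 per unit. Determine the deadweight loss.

Competitive equilibrium: 203 − 2Q = 122 + 0.7Q → Q* = 30, P* = 143.
The subsidy lowers effective supply by 23: P = 99 + 0.7Q.
New quantity: 203 − 2Q = 99 + 0.7Q → Q' = 38.5185.
Overproduction ΔQ = 38.5185 − 30 = 8.5185; wedge = subsidy = 23.
Welfare loss = ½ × 8.5185 × 23 = $97.96 million.

$97.96 million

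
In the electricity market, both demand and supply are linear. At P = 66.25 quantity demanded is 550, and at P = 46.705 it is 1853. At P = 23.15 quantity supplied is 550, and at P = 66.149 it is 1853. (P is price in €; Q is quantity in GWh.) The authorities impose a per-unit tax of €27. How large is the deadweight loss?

€7593.75

Demand slope = (46.705 − 66.25)/(1853 − 550) = −0.015, so P = 74.5 − 0.015Q.
Supply slope = (66.149 − 23.15)/(1853 − 550) = 0.033, so P = 5 + 0.033Q.
Competitive equilibrium: 74.5 − 0.015Q = 5 + 0.033Q → Q* = 1447.9167, P* = 52.7813.
With the tax, the buyer price exceeds the seller price by 27: (74.5 − 0.015Q) − (5 + 0.033Q) = 27 → Q' = 885.4167.
ΔQ = 1447.9167 − 885.4167 = 562.5; the wedge equals the tax, 27.
Deadweight loss = ½ × 562.5 × 27 = €7593.75.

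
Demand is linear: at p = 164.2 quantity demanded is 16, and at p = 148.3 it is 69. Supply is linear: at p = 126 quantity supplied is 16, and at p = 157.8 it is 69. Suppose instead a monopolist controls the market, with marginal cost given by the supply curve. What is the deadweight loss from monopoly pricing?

96.07

Demand slope = (148.3 − 164.2)/(69 − 16) = −0.3, so p = 169 − 0.3q.
Supply slope = (157.8 − 126)/(69 − 16) = 0.6, so p = 116.4 + 0.6q.
Competitive equilibrium: 169 − 0.3q = 116.4 + 0.6q → q* = 58.4444, p* = 151.4667.
Marginal revenue: MR = 169 − 0.6q. Set MR = MC: 169 − 0.6q = 116.4 + 0.6q → q_m = 43.8333.
Price p_m = 169 − 0.3·43.8333 = 155.85; MC(q_m) = 116.4 + 0.6·43.8333 = 142.7.
Competitive q* = 58.4444, so Δq = 14.6111; wedge = 155.85 − 142.7 = 13.15.
DWL = ½ × 14.6111 × 13.15 = 96.07.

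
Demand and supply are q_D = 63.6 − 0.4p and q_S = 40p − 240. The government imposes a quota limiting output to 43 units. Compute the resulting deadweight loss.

In inverse form: demand p = 159 − 2.5q, supply p = 6 + 0.025q.
Competitive equilibrium: 159 − 2.5q = 6 + 0.025q → q* = 60.5941, p* = 7.5149.
At q = 43: demand price = 159 − 2.5·43 = 51.5; supply price = 6 + 0.025·43 = 7.075.
Δq = 60.5941 − 43 = 17.5941; wedge = 51.5 − 7.075 = 44.425.
Welfare loss = ½ × 17.5941 × 44.425 = 390.81.

390.81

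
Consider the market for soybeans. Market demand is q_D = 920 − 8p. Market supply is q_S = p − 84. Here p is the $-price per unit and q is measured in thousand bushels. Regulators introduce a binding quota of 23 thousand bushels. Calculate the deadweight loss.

$11.67 thousand

In inverse form: demand p = 115 − 0.125q, supply p = 84 + q.
Competitive equilibrium: 115 − 0.125q = 84 + q → q* = 27.5556, p* = 111.5556.
At q = 23: demand price = 115 − 0.125·23 = 112.125; supply price = 84 + 1·23 = 107.
Δq = 27.5556 − 23 = 4.5556; wedge = 112.125 − 107 = 5.125.
The triangle = ½ × 4.5556 × 5.125 = $11.67 thousand.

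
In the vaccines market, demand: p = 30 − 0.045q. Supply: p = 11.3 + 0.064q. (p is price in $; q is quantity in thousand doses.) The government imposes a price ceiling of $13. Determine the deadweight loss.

Competitive equilibrium: 30 − 0.045q = 11.3 + 0.064q → q* = 171.5596, p* = 22.2798.
At the ceiling p = 13, quantity supplied = (13 − 11.3)/0.064 = 26.5625.
Willingness to pay at q' = 26.5625: 30 − 0.045·26.5625 = 28.8047.
Δq = 171.5596 − 26.5625 = 144.9971; wedge = 28.8047 − 13 = 15.8047.
The triangle = ½ × 144.9971 × 15.8047 = $1145.82 thousand.

$1145.82 thousand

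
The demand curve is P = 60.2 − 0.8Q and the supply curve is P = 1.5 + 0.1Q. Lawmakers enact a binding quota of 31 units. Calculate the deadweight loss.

Competitive equilibrium: 60.2 − 0.8Q = 1.5 + 0.1Q → Q* = 65.2222, P* = 8.0222.
At Q = 31: demand price = 60.2 − 0.8·31 = 35.4; supply price = 1.5 + 0.1·31 = 4.6.
ΔQ = 65.2222 − 31 = 34.2222; wedge = 35.4 − 4.6 = 30.8.
Deadweight loss = ½ × 34.2222 × 30.8 = 527.02.

527.02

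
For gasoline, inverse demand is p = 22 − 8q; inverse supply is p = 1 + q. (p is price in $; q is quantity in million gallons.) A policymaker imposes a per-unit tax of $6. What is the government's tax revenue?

Competitive equilibrium: 22 − 8q = 1 + q → q* = 2.3333, p* = 3.3333.
With the tax, the buyer price exceeds the seller price by 6: (22 − 8q) − (1 + q) = 6 → q' = 1.6667.
Tax revenue = 6 × 1.6667 = $10 million.

$10 million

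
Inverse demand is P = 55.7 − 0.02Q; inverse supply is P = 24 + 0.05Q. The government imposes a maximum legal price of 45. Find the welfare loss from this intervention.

Competitive equilibrium: 55.7 − 0.02Q = 24 + 0.05Q → Q* = 452.8571, P* = 46.6429.
At the ceiling P = 45, quantity supplied = (45 − 24)/0.05 = 420.
Willingness to pay at Q' = 420: 55.7 − 0.02·420 = 47.3.
ΔQ = 452.8571 − 420 = 32.8571; wedge = 47.3 − 45 = 2.3.
The triangle = ½ × 32.8571 × 2.3 = 37.79.

37.79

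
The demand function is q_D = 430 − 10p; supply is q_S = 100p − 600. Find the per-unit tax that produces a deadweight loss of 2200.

22

In inverse form: demand p = 43 − 0.1q, supply p = 6 + 0.01q.
Competitive equilibrium: 43 − 0.1q = 6 + 0.01q → q* = 336.3636, p* = 9.3636.
A tax t gives Δq = t/0.11 and wedge t, so DWL = t²/0.22.
t²/0.22 = 2200 → t² = 484 → t = 22.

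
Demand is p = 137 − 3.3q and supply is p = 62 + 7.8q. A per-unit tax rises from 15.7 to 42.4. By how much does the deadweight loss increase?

69.88

Competitive equilibrium: 137 − 3.3q = 62 + 7.8q → q* = 6.7568, p* = 114.7027.
For a per-unit tax t: Δq = t/11.1, so DWL = ½·t·(t/11.1) = t²/22.2.
At t = 15.7: DWL = 11.103. At t = 42.4: DWL = 80.98.
Increase = 80.98 − 11.103 = 69.88.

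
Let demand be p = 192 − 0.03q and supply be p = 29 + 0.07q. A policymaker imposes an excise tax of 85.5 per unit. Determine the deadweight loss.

36551.25

Competitive equilibrium: 192 − 0.03q = 29 + 0.07q → q* = 1630, p* = 143.1.
With the tax, the buyer price exceeds the seller price by 85.5: (192 − 0.03q) − (29 + 0.07q) = 85.5 → q' = 775.
Δq = 1630 − 775 = 855; the wedge equals the tax, 85.5.
DWL = ½ × 855 × 85.5 = 36551.25.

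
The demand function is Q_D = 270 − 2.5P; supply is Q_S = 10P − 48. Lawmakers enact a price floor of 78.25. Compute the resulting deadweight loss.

In inverse form: demand P = 108 − 0.4Q, supply P = 4.8 + 0.1Q.
Competitive equilibrium: 108 − 0.4Q = 4.8 + 0.1Q → Q* = 206.4, P* = 25.44.
At the floor P = 78.25, quantity demanded = (108 − 78.25)/0.4 = 74.375.
Sellers' marginal cost at Q' = 74.375: 4.8 + 0.1·74.375 = 12.2375.
ΔQ = 206.4 − 74.375 = 132.025; wedge = 78.25 − 12.2375 = 66.0125.
Welfare loss = ½ × 132.025 × 66.0125 = 4357.65.

4357.65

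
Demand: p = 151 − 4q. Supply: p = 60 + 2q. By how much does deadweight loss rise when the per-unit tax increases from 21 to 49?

163.33

Competitive equilibrium: 151 − 4q = 60 + 2q → q* = 15.1667, p* = 90.3333.
For a per-unit tax t: Δq = t/6, so DWL = ½·t·(t/6) = t²/12.
At t = 21: DWL = 36.75. At t = 49: DWL = 200.083.
Increase = 200.083 − 36.75 = 163.33.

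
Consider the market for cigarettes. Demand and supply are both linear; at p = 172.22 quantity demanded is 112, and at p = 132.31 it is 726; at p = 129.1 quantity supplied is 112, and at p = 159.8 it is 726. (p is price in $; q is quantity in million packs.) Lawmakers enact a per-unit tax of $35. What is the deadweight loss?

Demand slope = (132.31 − 172.22)/(726 − 112) = −0.065, so p = 179.5 − 0.065q.
Supply slope = (159.8 − 129.1)/(726 − 112) = 0.05, so p = 123.5 + 0.05q.
Competitive equilibrium: 179.5 − 0.065q = 123.5 + 0.05q → q* = 486.9565, p* = 147.8478.
With the tax, the buyer price exceeds the seller price by 35: (179.5 − 0.065q) − (123.5 + 0.05q) = 35 → q' = 182.6087.
Δq = 486.9565 − 182.6087 = 304.3478; the wedge equals the tax, 35.
Welfare loss = ½ × 304.3478 × 35 = $5326.09 million.

$5326.09 million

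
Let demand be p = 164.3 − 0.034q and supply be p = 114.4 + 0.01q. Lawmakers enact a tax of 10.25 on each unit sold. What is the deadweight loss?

Competitive equilibrium: 164.3 − 0.034q = 114.4 + 0.01q → q* = 1134.0909, p* = 125.7409.
With the tax, the buyer price exceeds the seller price by 10.25: (164.3 − 0.034q) − (114.4 + 0.01q) = 10.25 → q' = 901.1364.
Δq = 1134.0909 − 901.1364 = 232.9545; the wedge equals the tax, 10.25.
The triangle = ½ × 232.9545 × 10.25 = 1193.89.

1193.89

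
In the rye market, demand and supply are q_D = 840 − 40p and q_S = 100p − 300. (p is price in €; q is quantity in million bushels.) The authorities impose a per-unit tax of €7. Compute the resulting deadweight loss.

In inverse form: demand p = 21 − 0.025q, supply p = 3 + 0.01q.
Competitive equilibrium: 21 − 0.025q = 3 + 0.01q → q* = 514.2857, p* = 8.1429.
With the tax, the buyer price exceeds the seller price by 7: (21 − 0.025q) − (3 + 0.01q) = 7 → q' = 314.2857.
Δq = 514.2857 − 314.2857 = 200; the wedge equals the tax, 7.
Welfare loss = ½ × 200 × 7 = €700 million.

€700 million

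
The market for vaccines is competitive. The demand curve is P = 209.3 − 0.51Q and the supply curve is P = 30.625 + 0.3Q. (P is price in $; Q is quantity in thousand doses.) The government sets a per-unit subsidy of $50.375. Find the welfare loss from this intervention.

$1566.44 thousand

Competitive equilibrium: 209.3 − 0.51Q = 30.625 + 0.3Q → Q* = 220.58642, P* = 96.80093.
The subsidy lowers effective supply by 50.375: P = 0.3Q − 19.75.
New quantity: 209.3 − 0.51Q = 0.3Q − 19.75 → Q' = 282.77778.
Overproduction ΔQ = 282.77778 − 220.58642 = 62.19136; wedge = subsidy = 50.375.
DWL = ½ × 62.19136 × 50.375 = $1566.44 thousand.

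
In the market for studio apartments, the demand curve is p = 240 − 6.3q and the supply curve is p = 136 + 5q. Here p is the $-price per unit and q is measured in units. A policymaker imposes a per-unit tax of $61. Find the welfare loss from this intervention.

$164.65

Competitive equilibrium: 240 − 6.3q = 136 + 5q → q* = 9.2035, p* = 182.0177.
With the tax, the buyer price exceeds the seller price by 61: (240 − 6.3q) − (136 + 5q) = 61 → q' = 3.8053.
Δq = 9.2035 − 3.8053 = 5.3982; the wedge equals the tax, 61.
Deadweight loss = ½ × 5.3982 × 61 = $164.65.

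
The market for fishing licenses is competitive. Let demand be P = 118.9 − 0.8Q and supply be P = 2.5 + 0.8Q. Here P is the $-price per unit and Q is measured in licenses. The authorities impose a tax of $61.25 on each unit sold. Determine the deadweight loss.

$1172.36

Competitive equilibrium: 118.9 − 0.8Q = 2.5 + 0.8Q → Q* = 72.75, P* = 60.7.
With the tax, the buyer price exceeds the seller price by 61.25: (118.9 − 0.8Q) − (2.5 + 0.8Q) = 61.25 → Q' = 34.4688.
ΔQ = 72.75 − 34.4688 = 38.2812; the wedge equals the tax, 61.25.
Welfare loss = ½ × 38.2812 × 61.25 = $1172.36.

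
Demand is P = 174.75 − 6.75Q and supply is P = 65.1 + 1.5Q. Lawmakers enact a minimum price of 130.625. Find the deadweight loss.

Competitive equilibrium: 174.75 − 6.75Q = 65.1 + 1.5Q → Q* = 13.2909, P* = 85.0364.
At the floor P = 130.625, quantity demanded = (174.75 − 130.625)/6.75 = 6.537.
Sellers' marginal cost at Q' = 6.537: 65.1 + 1.5·6.537 = 74.9055.
ΔQ = 13.2909 − 6.537 = 6.7539; wedge = 130.625 − 74.9055 = 55.7195.
The triangle = ½ × 6.7539 × 55.7195 = 188.16.

188.16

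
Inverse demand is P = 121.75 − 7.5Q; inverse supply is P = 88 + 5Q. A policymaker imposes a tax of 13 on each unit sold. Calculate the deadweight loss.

6.76

Competitive equilibrium: 121.75 − 7.5Q = 88 + 5Q → Q* = 2.7, P* = 101.5.
With the tax, the buyer price exceeds the seller price by 13: (121.75 − 7.5Q) − (88 + 5Q) = 13 → Q' = 1.66.
ΔQ = 2.7 − 1.66 = 1.04; the wedge equals the tax, 13.
The triangle = ½ × 1.04 × 13 = 6.76.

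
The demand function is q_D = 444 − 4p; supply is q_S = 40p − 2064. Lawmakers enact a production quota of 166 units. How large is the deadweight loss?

343.75

In inverse form: demand p = 111 − 0.25q, supply p = 51.6 + 0.025q.
Competitive equilibrium: 111 − 0.25q = 51.6 + 0.025q → q* = 216, p* = 57.
At q = 166: demand price = 111 − 0.25·166 = 69.5; supply price = 51.6 + 0.025·166 = 55.75.
Δq = 216 − 166 = 50; wedge = 69.5 − 55.75 = 13.75.
The triangle = ½ × 50 × 13.75 = 343.75.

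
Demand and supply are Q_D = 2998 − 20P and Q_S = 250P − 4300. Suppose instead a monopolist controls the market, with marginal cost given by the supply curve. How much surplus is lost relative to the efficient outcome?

In inverse form: demand P = 149.9 − 0.05Q, supply P = 17.2 + 0.004Q.
Competitive equilibrium: 149.9 − 0.05Q = 17.2 + 0.004Q → Q* = 2457.407407, P* = 27.02963.
Marginal revenue: MR = 149.9 − 0.1Q. Set MR = MC: 149.9 − 0.1Q = 17.2 + 0.004Q → Q_m = 1275.961538.
Price P_m = 149.9 − 0.05·1275.961538 = 86.101923; MC(Q_m) = 17.2 + 0.004·1275.961538 = 22.303846.
Competitive Q* = 2457.407407, so ΔQ = 1181.445869; wedge = 86.101923 − 22.303846 = 63.798077.
DWL = ½ × 1181.445869 × 63.798077 = 37686.99.

37686.99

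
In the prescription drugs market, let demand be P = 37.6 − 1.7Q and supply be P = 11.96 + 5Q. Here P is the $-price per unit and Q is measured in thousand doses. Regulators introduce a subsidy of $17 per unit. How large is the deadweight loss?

$21.57 thousand

Competitive equilibrium: 37.6 − 1.7Q = 11.96 + 5Q → Q* = 3.8269, P* = 31.0943.
The subsidy lowers effective supply by 17: P = 5Q − 5.04.
New quantity: 37.6 − 1.7Q = 5Q − 5.04 → Q' = 6.3642.
Overproduction ΔQ = 6.3642 − 3.8269 = 2.5373; wedge = subsidy = 17.
The triangle = ½ × 2.5373 × 17 = $21.57 thousand.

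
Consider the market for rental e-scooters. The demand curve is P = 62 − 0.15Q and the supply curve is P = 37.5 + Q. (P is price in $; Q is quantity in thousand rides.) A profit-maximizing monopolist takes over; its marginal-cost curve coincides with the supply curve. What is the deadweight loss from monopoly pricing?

Competitive equilibrium: 62 − 0.15Q = 37.5 + Q → Q* = 21.3043, P* = 58.8043.
Marginal revenue: MR = 62 − 0.3Q. Set MR = MC: 62 − 0.3Q = 37.5 + Q → Q_m = 18.8462.
Price P_m = 62 − 0.15·18.8462 = 59.1731; MC(Q_m) = 37.5 + 1·18.8462 = 56.3462.
Competitive Q* = 21.3043, so ΔQ = 2.4581; wedge = 59.1731 − 56.3462 = 2.8269.
Welfare loss = ½ × 2.4581 × 2.8269 = $3.47 thousand.

$3.47 thousand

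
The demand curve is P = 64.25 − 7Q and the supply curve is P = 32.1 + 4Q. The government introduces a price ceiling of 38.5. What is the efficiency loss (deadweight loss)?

Competitive equilibrium: 64.25 − 7Q = 32.1 + 4Q → Q* = 2.9227, P* = 43.7909.
At the ceiling P = 38.5, quantity supplied = (38.5 − 32.1)/4 = 1.6.
Willingness to pay at Q' = 1.6: 64.25 − 7·1.6 = 53.05.
ΔQ = 2.9227 − 1.6 = 1.3227; wedge = 53.05 − 38.5 = 14.55.
Deadweight loss = ½ × 1.3227 × 14.55 = 9.62.

9.62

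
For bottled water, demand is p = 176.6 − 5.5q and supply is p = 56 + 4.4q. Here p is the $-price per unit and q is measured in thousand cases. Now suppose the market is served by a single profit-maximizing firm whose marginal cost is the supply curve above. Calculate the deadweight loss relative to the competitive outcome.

$93.69 thousand

Competitive equilibrium: 176.6 − 5.5q = 56 + 4.4q → q* = 12.1818, p* = 109.6.
Marginal revenue: MR = 176.6 − 11q. Set MR = MC: 176.6 − 11q = 56 + 4.4q → q_m = 7.8312.
Price p_m = 176.6 − 5.5·7.8312 = 133.5284; MC(q_m) = 56 + 4.4·7.8312 = 90.4573.
Competitive q* = 12.1818, so Δq = 4.3506; wedge = 133.5284 − 90.4573 = 43.0711.
DWL = ½ × 4.3506 × 43.0711 = $93.69 thousand.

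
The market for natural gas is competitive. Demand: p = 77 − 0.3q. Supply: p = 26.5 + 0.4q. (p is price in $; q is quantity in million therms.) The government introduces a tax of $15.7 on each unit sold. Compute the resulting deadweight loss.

Competitive equilibrium: 77 − 0.3q = 26.5 + 0.4q → q* = 72.1429, p* = 55.3571.
With the tax, the buyer price exceeds the seller price by 15.7: (77 − 0.3q) − (26.5 + 0.4q) = 15.7 → q' = 49.7143.
Δq = 72.1429 − 49.7143 = 22.4286; the wedge equals the tax, 15.7.
Deadweight loss = ½ × 22.4286 × 15.7 = $176.06 million.

$176.06 million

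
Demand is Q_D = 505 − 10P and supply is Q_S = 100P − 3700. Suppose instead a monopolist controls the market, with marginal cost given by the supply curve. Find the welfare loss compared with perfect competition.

187.85

In inverse form: demand P = 50.5 − 0.1Q, supply P = 37 + 0.01Q.
Competitive equilibrium: 50.5 − 0.1Q = 37 + 0.01Q → Q* = 122.7273, P* = 38.2273.
Marginal revenue: MR = 50.5 − 0.2Q. Set MR = MC: 50.5 − 0.2Q = 37 + 0.01Q → Q_m = 64.2857.
Price P_m = 50.5 − 0.1·64.2857 = 44.0714; MC(Q_m) = 37 + 0.01·64.2857 = 37.6429.
Competitive Q* = 122.7273, so ΔQ = 58.4416; wedge = 44.0714 − 37.6429 = 6.4285.
Deadweight loss = ½ × 58.4416 × 6.4285 = 187.85.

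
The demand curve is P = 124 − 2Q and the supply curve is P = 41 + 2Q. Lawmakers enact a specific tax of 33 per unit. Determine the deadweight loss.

Competitive equilibrium: 124 − 2Q = 41 + 2Q → Q* = 20.75, P* = 82.5.
With the tax, the buyer price exceeds the seller price by 33: (124 − 2Q) − (41 + 2Q) = 33 → Q' = 12.5.
ΔQ = 20.75 − 12.5 = 8.25; the wedge equals the tax, 33.
The triangle = ½ × 8.25 × 33 = 136.125.

136.125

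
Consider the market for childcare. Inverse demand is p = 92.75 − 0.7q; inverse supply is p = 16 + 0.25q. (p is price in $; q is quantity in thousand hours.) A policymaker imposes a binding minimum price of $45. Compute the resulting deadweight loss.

Competitive equilibrium: 92.75 − 0.7q = 16 + 0.25q → q* = 80.7895, p* = 36.1974.
At the floor p = 45, quantity demanded = (92.75 − 45)/0.7 = 68.2143.
Sellers' marginal cost at q' = 68.2143: 16 + 0.25·68.2143 = 33.0536.
Δq = 80.7895 − 68.2143 = 12.5752; wedge = 45 − 33.0536 = 11.9464.
Welfare loss = ½ × 12.5752 × 11.9464 = $75.11 thousand.

$75.11 thousand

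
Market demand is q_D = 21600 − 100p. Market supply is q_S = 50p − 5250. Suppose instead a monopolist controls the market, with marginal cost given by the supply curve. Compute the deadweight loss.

In inverse form: demand p = 216 − 0.01q, supply p = 105 + 0.02q.
Competitive equilibrium: 216 − 0.01q = 105 + 0.02q → q* = 3700, p* = 179.
Marginal revenue: MR = 216 − 0.02q. Set MR = MC: 216 − 0.02q = 105 + 0.02q → q_m = 2775.
Price p_m = 216 − 0.01·2775 = 188.25; MC(q_m) = 105 + 0.02·2775 = 160.5.
Competitive q* = 3700, so Δq = 925; wedge = 188.25 − 160.5 = 27.75.
Deadweight loss = ½ × 925 × 27.75 = 12834.375.

12834.375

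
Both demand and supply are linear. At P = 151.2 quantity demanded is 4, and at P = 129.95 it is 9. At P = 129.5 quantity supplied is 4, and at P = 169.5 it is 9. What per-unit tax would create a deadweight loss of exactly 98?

49

Demand slope = (129.95 − 151.2)/(9 − 4) = −4.25, so P = 168.2 − 4.25Q.
Supply slope = (169.5 − 129.5)/(9 − 4) = 8, so P = 97.5 + 8Q.
Competitive equilibrium: 168.2 − 4.25Q = 97.5 + 8Q → Q* = 5.7714, P* = 143.6714.
A tax t gives ΔQ = t/12.25 and wedge t, so DWL = t²/24.5.
t²/24.5 = 98 → t² = 2401 → t = 49.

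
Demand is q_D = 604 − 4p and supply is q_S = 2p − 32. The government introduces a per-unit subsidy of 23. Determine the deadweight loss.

352.67

In inverse form: demand p = 151 − 0.25q, supply p = 16 + 0.5q.
Competitive equilibrium: 151 − 0.25q = 16 + 0.5q → q* = 180, p* = 106.
The subsidy lowers effective supply by 23: p = 0.5q − 7.
New quantity: 151 − 0.25q = 0.5q − 7 → q' = 210.6667.
Overproduction Δq = 210.6667 − 180 = 30.6667; wedge = subsidy = 23.
The triangle = ½ × 30.6667 × 23 = 352.67.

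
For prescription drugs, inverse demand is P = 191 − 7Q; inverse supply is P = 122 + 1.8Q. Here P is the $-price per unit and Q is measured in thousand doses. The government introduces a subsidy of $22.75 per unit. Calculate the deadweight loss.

Competitive equilibrium: 191 − 7Q = 122 + 1.8Q → Q* = 7.8409, P* = 136.1136.
The subsidy lowers effective supply by 22.75: P = 99.25 + 1.8Q.
New quantity: 191 − 7Q = 99.25 + 1.8Q → Q' = 10.4261.
Overproduction ΔQ = 10.4261 − 7.8409 = 2.5852; wedge = subsidy = 22.75.
DWL = ½ × 2.5852 × 22.75 = $29.41 thousand.

$29.41 thousand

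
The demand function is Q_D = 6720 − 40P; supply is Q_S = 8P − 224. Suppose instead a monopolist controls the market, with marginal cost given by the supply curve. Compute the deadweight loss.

1333.33

In inverse form: demand P = 168 − 0.025Q, supply P = 28 + 0.125Q.
Competitive equilibrium: 168 − 0.025Q = 28 + 0.125Q → Q* = 933.3333, P* = 144.6667.
Marginal revenue: MR = 168 − 0.05Q. Set MR = MC: 168 − 0.05Q = 28 + 0.125Q → Q_m = 800.
Price P_m = 168 − 0.025·800 = 148; MC(Q_m) = 28 + 0.125·800 = 128.
Competitive Q* = 933.3333, so ΔQ = 133.3333; wedge = 148 − 128 = 20.
DWL = ½ × 133.3333 × 20 = 1333.33.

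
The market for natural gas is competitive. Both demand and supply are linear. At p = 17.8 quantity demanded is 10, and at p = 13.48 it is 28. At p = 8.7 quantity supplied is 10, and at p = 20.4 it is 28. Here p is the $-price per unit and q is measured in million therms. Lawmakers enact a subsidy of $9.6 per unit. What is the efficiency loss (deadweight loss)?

$51.78 million

Demand slope = (13.48 − 17.8)/(28 − 10) = −0.24, so p = 20.2 − 0.24q.
Supply slope = (20.4 − 8.7)/(28 − 10) = 0.65, so p = 2.2 + 0.65q.
Competitive equilibrium: 20.2 − 0.24q = 2.2 + 0.65q → q* = 20.2247, p* = 15.3461.
The subsidy lowers effective supply by 9.6: p = 0.65q − 7.4.
New quantity: 20.2 − 0.24q = 0.65q − 7.4 → q' = 31.0112.
Overproduction Δq = 31.0112 − 20.2247 = 10.7865; wedge = subsidy = 9.6.
Welfare loss = ½ × 10.7865 × 9.6 = $51.78 million.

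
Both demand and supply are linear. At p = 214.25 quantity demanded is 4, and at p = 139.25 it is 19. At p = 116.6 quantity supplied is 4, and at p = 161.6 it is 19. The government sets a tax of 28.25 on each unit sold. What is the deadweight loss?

Demand slope = (139.25 − 214.25)/(19 − 4) = −5, so p = 234.25 − 5q.
Supply slope = (161.6 − 116.6)/(19 − 4) = 3, so p = 104.6 + 3q.
Competitive equilibrium: 234.25 − 5q = 104.6 + 3q → q* = 16.2063, p* = 153.2188.
With the tax, the buyer price exceeds the seller price by 28.25: (234.25 − 5q) − (104.6 + 3q) = 28.25 → q' = 12.675.
Δq = 16.2063 − 12.675 = 3.5313; the wedge equals the tax, 28.25.
Welfare loss = ½ × 3.5313 × 28.25 = 49.88.

49.88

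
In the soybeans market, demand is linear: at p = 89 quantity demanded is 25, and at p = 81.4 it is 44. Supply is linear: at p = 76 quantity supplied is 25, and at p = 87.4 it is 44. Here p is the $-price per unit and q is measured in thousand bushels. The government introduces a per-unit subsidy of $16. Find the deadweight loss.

Demand slope = (81.4 − 89)/(44 − 25) = −0.4, so p = 99 − 0.4q.
Supply slope = (87.4 − 76)/(44 − 25) = 0.6, so p = 61 + 0.6q.
Competitive equilibrium: 99 − 0.4q = 61 + 0.6q → q* = 38, p* = 83.8.
The subsidy lowers effective supply by 16: p = 45 + 0.6q.
New quantity: 99 − 0.4q = 45 + 0.6q → q' = 54.
Overproduction Δq = 54 − 38 = 16; wedge = subsidy = 16.
Deadweight loss = ½ × 16 × 16 = $128 thousand.

$128 thousand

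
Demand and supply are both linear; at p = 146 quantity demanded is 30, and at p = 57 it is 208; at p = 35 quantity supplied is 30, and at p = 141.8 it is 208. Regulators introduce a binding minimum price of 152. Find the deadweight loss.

7011.65

Demand slope = (57 − 146)/(208 − 30) = −0.5, so p = 161 − 0.5q.
Supply slope = (141.8 − 35)/(208 − 30) = 0.6, so p = 17 + 0.6q.
Competitive equilibrium: 161 − 0.5q = 17 + 0.6q → q* = 130.90909, p* = 95.54545.
At the floor p = 152, quantity demanded = (161 − 152)/0.5 = 18.
Sellers' marginal cost at q' = 18: 17 + 0.6·18 = 27.8.
Δq = 130.90909 − 18 = 112.90909; wedge = 152 − 27.8 = 124.2.
Deadweight loss = ½ × 112.90909 × 124.2 = 7011.65.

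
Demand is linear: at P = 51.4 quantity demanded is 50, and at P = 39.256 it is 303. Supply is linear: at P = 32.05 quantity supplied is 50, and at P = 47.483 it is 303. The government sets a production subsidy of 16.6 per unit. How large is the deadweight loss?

1264.04

Demand slope = (39.256 − 51.4)/(303 − 50) = −0.048, so P = 53.8 − 0.048Q.
Supply slope = (47.483 − 32.05)/(303 − 50) = 0.061, so P = 29 + 0.061Q.
Competitive equilibrium: 53.8 − 0.048Q = 29 + 0.061Q → Q* = 227.5229, P* = 42.8789.
The subsidy lowers effective supply by 16.6: P = 12.4 + 0.061Q.
New quantity: 53.8 − 0.048Q = 12.4 + 0.061Q → Q' = 379.8165.
Overproduction ΔQ = 379.8165 − 227.5229 = 152.2936; wedge = subsidy = 16.6.
Deadweight loss = ½ × 152.2936 × 16.6 = 1264.04.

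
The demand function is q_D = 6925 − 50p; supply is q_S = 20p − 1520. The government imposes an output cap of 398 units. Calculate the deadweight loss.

8570.93

In inverse form: demand p = 138.5 − 0.02q, supply p = 76 + 0.05q.
Competitive equilibrium: 138.5 − 0.02q = 76 + 0.05q → q* = 892.85714, p* = 120.64286.
At q = 398: demand price = 138.5 − 0.02·398 = 130.54; supply price = 76 + 0.05·398 = 95.9.
Δq = 892.85714 − 398 = 494.85714; wedge = 130.54 − 95.9 = 34.64.
Deadweight loss = ½ × 494.85714 × 34.64 = 8570.93.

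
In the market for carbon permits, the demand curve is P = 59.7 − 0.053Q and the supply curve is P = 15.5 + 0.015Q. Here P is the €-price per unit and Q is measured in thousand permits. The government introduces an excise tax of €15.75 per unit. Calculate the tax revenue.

Competitive equilibrium: 59.7 − 0.053Q = 15.5 + 0.015Q → Q* = 650, P* = 25.25.
With the tax, the buyer price exceeds the seller price by 15.75: (59.7 − 0.053Q) − (15.5 + 0.015Q) = 15.75 → Q' = 418.3824.
Tax revenue = 15.75 × 418.3824 = €6589.52 thousand.

€6589.52 thousand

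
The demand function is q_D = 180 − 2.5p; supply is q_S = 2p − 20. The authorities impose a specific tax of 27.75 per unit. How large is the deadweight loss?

In inverse form: demand p = 72 − 0.4q, supply p = 10 + 0.5q.
Competitive equilibrium: 72 − 0.4q = 10 + 0.5q → q* = 68.8889, p* = 44.4444.
With the tax, the buyer price exceeds the seller price by 27.75: (72 − 0.4q) − (10 + 0.5q) = 27.75 → q' = 38.0556.
Δq = 68.8889 − 38.0556 = 30.8333; the wedge equals the tax, 27.75.
Welfare loss = ½ × 30.8333 × 27.75 = 427.81.

427.81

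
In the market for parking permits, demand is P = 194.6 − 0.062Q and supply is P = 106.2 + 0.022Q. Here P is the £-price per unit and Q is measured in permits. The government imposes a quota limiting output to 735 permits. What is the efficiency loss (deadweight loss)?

£4230.69

Competitive equilibrium: 194.6 − 0.062Q = 106.2 + 0.022Q → Q* = 1052.381, P* = 129.3524.
At Q = 735: demand price = 194.6 − 0.062·735 = 149.03; supply price = 106.2 + 0.022·735 = 122.37.
ΔQ = 1052.381 − 735 = 317.381; wedge = 149.03 − 122.37 = 26.66.
DWL = ½ × 317.381 × 26.66 = £4230.69.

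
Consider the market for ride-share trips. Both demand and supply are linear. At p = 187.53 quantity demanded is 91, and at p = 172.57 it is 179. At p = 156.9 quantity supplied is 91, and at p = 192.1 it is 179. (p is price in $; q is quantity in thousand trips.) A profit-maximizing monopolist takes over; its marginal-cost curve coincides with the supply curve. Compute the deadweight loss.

$315.09 thousand

Demand slope = (172.57 − 187.53)/(179 − 91) = −0.17, so p = 203 − 0.17q.
Supply slope = (192.1 − 156.9)/(179 − 91) = 0.4, so p = 120.5 + 0.4q.
Competitive equilibrium: 203 − 0.17q = 120.5 + 0.4q → q* = 144.7368, p* = 178.3947.
Marginal revenue: MR = 203 − 0.34q. Set MR = MC: 203 − 0.34q = 120.5 + 0.4q → q_m = 111.4865.
Price p_m = 203 − 0.17·111.4865 = 184.0473; MC(q_m) = 120.5 + 0.4·111.4865 = 165.0946.
Competitive q* = 144.7368, so Δq = 33.2503; wedge = 184.0473 − 165.0946 = 18.9527.
Welfare loss = ½ × 33.2503 × 18.9527 = $315.09 thousand.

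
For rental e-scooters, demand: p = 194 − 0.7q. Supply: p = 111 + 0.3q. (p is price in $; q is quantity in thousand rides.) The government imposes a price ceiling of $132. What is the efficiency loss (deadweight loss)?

Competitive equilibrium: 194 − 0.7q = 111 + 0.3q → q* = 83, p* = 135.9.
At the ceiling p = 132, quantity supplied = (132 − 111)/0.3 = 70.
Willingness to pay at q' = 70: 194 − 0.7·70 = 145.
Δq = 83 − 70 = 13; wedge = 145 − 132 = 13.
Deadweight loss = ½ × 13 × 13 = $84.50 thousand.

$84.50 thousand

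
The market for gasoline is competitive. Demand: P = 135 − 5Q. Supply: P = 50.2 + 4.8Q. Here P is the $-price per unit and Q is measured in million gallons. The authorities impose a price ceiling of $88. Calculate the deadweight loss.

$2.97 million

Competitive equilibrium: 135 − 5Q = 50.2 + 4.8Q → Q* = 8.6531, P* = 91.7347.
At the ceiling P = 88, quantity supplied = (88 − 50.2)/4.8 = 7.875.
Willingness to pay at Q' = 7.875: 135 − 5·7.875 = 95.625.
ΔQ = 8.6531 − 7.875 = 0.7781; wedge = 95.625 − 88 = 7.625.
Welfare loss = ½ × 0.7781 × 7.625 = $2.97 million.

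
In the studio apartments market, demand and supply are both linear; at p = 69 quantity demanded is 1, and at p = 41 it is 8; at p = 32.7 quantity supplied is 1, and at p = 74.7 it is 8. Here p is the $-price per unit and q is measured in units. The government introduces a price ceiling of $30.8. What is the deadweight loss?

$77.88

Demand slope = (41 − 69)/(8 − 1) = −4, so p = 73 − 4q.
Supply slope = (74.7 − 32.7)/(8 − 1) = 6, so p = 26.7 + 6q.
Competitive equilibrium: 73 − 4q = 26.7 + 6q → q* = 4.63, p* = 54.48.
At the ceiling p = 30.8, quantity supplied = (30.8 − 26.7)/6 = 0.6833.
Willingness to pay at q' = 0.6833: 73 − 4·0.6833 = 70.2668.
Δq = 4.63 − 0.6833 = 3.9467; wedge = 70.2668 − 30.8 = 39.4668.
Deadweight loss = ½ × 3.9467 × 39.4668 = $77.88.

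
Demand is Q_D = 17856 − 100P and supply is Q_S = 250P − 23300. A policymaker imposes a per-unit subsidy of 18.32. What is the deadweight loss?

In inverse form: demand P = 178.56 − 0.01Q, supply P = 93.2 + 0.004Q.
Competitive equilibrium: 178.56 − 0.01Q = 93.2 + 0.004Q → Q* = 6097.1429, P* = 117.5886.
The subsidy lowers effective supply by 18.32: P = 74.88 + 0.004Q.
New quantity: 178.56 − 0.01Q = 74.88 + 0.004Q → Q' = 7405.7143.
Overproduction ΔQ = 7405.7143 − 6097.1429 = 1308.5714; wedge = subsidy = 18.32.
DWL = ½ × 1308.5714 × 18.32 = 11986.51.

11986.51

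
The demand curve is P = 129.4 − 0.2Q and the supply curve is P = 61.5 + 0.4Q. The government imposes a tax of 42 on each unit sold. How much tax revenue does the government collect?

1813

Competitive equilibrium: 129.4 − 0.2Q = 61.5 + 0.4Q → Q* = 113.1667, P* = 106.7667.
With the tax, the buyer price exceeds the seller price by 42: (129.4 − 0.2Q) − (61.5 + 0.4Q) = 42 → Q' = 43.1667.
Tax revenue = 42 × 43.1667 = 1813.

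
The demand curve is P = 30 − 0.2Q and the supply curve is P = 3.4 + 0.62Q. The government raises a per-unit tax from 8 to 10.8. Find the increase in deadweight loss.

Competitive equilibrium: 30 − 0.2Q = 3.4 + 0.62Q → Q* = 32.439, P* = 23.5122.
For a per-unit tax t: ΔQ = t/0.82, so DWL = ½·t·(t/0.82) = t²/1.64.
At t = 8: DWL = 39.024. At t = 10.8: DWL = 71.122.
Increase = 71.122 − 39.024 = 32.10.

32.10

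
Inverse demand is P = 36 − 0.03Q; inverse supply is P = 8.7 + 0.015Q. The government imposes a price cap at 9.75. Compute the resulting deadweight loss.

6480.25

Competitive equilibrium: 36 − 0.03Q = 8.7 + 0.015Q → Q* = 606.6667, P* = 17.8.
At the ceiling P = 9.75, quantity supplied = (9.75 − 8.7)/0.015 = 70.
Willingness to pay at Q' = 70: 36 − 0.03·70 = 33.9.
ΔQ = 606.6667 − 70 = 536.6667; wedge = 33.9 − 9.75 = 24.15.
DWL = ½ × 536.6667 × 24.15 = 6480.25.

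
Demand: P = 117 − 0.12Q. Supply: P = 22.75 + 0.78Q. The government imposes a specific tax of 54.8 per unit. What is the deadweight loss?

1668.36

Competitive equilibrium: 117 − 0.12Q = 22.75 + 0.78Q → Q* = 104.7222, P* = 104.4333.
With the tax, the buyer price exceeds the seller price by 54.8: (117 − 0.12Q) − (22.75 + 0.78Q) = 54.8 → Q' = 43.8333.
ΔQ = 104.7222 − 43.8333 = 60.8889; the wedge equals the tax, 54.8.
The triangle = ½ × 60.8889 × 54.8 = 1668.36.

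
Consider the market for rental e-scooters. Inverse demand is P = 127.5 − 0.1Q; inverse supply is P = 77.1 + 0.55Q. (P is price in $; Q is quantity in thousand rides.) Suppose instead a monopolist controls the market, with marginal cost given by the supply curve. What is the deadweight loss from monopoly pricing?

Competitive equilibrium: 127.5 − 0.1Q = 77.1 + 0.55Q → Q* = 77.5385, P* = 119.7462.
Marginal revenue: MR = 127.5 − 0.2Q. Set MR = MC: 127.5 − 0.2Q = 77.1 + 0.55Q → Q_m = 67.2.
Price P_m = 127.5 − 0.1·67.2 = 120.78; MC(Q_m) = 77.1 + 0.55·67.2 = 114.06.
Competitive Q* = 77.5385, so ΔQ = 10.3385; wedge = 120.78 − 114.06 = 6.72.
Welfare loss = ½ × 10.3385 × 6.72 = $34.74 thousand.

$34.74 thousand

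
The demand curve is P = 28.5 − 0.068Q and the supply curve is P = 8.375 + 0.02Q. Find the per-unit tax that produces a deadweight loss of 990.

13.2

Competitive equilibrium: 28.5 − 0.068Q = 8.375 + 0.02Q → Q* = 228.6932, P* = 12.9489.
A tax t gives ΔQ = t/0.088 and wedge t, so DWL = t²/0.176.
t²/0.176 = 990 → t² = 174.24 → t = 13.2.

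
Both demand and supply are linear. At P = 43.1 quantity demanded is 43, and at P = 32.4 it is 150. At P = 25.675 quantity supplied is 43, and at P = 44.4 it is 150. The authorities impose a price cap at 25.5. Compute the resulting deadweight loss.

Demand slope = (32.4 − 43.1)/(150 − 43) = −0.1, so P = 47.4 − 0.1Q.
Supply slope = (44.4 − 25.675)/(150 − 43) = 0.175, so P = 18.15 + 0.175Q.
Competitive equilibrium: 47.4 − 0.1Q = 18.15 + 0.175Q → Q* = 106.3636, P* = 36.7636.
At the ceiling P = 25.5, quantity supplied = (25.5 − 18.15)/0.175 = 42.
Willingness to pay at Q' = 42: 47.4 − 0.1·42 = 43.2.
ΔQ = 106.3636 − 42 = 64.3636; wedge = 43.2 − 25.5 = 17.7.
Deadweight loss = ½ × 64.3636 × 17.7 = 569.62.

569.62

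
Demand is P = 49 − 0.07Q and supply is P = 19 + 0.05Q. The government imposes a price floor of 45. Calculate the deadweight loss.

Competitive equilibrium: 49 − 0.07Q = 19 + 0.05Q → Q* = 250, P* = 31.5.
At the floor P = 45, quantity demanded = (49 − 45)/0.07 = 57.14286.
Sellers' marginal cost at Q' = 57.14286: 19 + 0.05·57.14286 = 21.85714.
ΔQ = 250 − 57.14286 = 192.85714; wedge = 45 − 21.85714 = 23.14286.
The triangle = ½ × 192.85714 × 23.14286 = 2231.63.

2231.63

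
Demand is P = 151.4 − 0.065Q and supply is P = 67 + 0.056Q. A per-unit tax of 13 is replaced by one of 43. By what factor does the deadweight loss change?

10.941

Competitive equilibrium: 151.4 − 0.065Q = 67 + 0.056Q → Q* = 697.5207, P* = 106.0612.
For a per-unit tax t: ΔQ = t/0.121, so DWL = ½·t·(t/0.121) = t²/0.242.
At t = 13: DWL = 698.347. At t = 43: DWL = 7640.496.
Ratio = (43/13)² = 10.941.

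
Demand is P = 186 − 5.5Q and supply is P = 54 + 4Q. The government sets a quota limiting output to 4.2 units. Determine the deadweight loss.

Competitive equilibrium: 186 − 5.5Q = 54 + 4Q → Q* = 13.8947, P* = 109.5789.
At Q = 4.2: demand price = 186 − 5.5·4.2 = 162.9; supply price = 54 + 4·4.2 = 70.8.
ΔQ = 13.8947 − 4.2 = 9.6947; wedge = 162.9 − 70.8 = 92.1.
The triangle = ½ × 9.6947 × 92.1 = 446.44.

446.44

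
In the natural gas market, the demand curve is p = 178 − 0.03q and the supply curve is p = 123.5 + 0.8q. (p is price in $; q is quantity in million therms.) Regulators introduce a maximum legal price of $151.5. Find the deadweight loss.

Competitive equilibrium: 178 − 0.03q = 123.5 + 0.8q → q* = 65.6627, p* = 176.0301.
At the ceiling p = 151.5, quantity supplied = (151.5 − 123.5)/0.8 = 35.
Willingness to pay at q' = 35: 178 − 0.03·35 = 176.95.
Δq = 65.6627 − 35 = 30.6627; wedge = 176.95 − 151.5 = 25.45.
Deadweight loss = ½ × 30.6627 × 25.45 = $390.18 million.

$390.18 million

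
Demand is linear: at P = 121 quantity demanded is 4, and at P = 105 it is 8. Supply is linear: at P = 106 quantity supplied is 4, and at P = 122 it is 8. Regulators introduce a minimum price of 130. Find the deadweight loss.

Demand slope = (105 − 121)/(8 − 4) = −4, so P = 137 − 4Q.
Supply slope = (122 − 106)/(8 − 4) = 4, so P = 90 + 4Q.
Competitive equilibrium: 137 − 4Q = 90 + 4Q → Q* = 5.875, P* = 113.5.
At the floor P = 130, quantity demanded = (137 − 130)/4 = 1.75.
Sellers' marginal cost at Q' = 1.75: 90 + 4·1.75 = 97.
ΔQ = 5.875 − 1.75 = 4.125; wedge = 130 − 97 = 33.
Welfare loss = ½ × 4.125 × 33 = 68.06.

68.06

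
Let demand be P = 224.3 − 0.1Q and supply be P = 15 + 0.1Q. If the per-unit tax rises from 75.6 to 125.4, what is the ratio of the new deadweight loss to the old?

Competitive equilibrium: 224.3 − 0.1Q = 15 + 0.1Q → Q* = 1046.5, P* = 119.65.
For a per-unit tax t: ΔQ = t/0.2, so DWL = ½·t·(t/0.2) = t²/0.4.
At t = 75.6: DWL = 14288.4. At t = 125.4: DWL = 39312.9.
Ratio = (125.4/75.6)² = 2.751.

2.751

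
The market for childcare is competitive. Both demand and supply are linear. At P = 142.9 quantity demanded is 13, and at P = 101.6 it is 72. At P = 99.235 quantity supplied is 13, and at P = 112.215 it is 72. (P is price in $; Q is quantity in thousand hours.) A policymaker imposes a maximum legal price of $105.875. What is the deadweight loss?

Demand slope = (101.6 − 142.9)/(72 − 13) = −0.7, so P = 152 − 0.7Q.
Supply slope = (112.215 − 99.235)/(72 − 13) = 0.22, so P = 96.375 + 0.22Q.
Competitive equilibrium: 152 − 0.7Q = 96.375 + 0.22Q → Q* = 60.462, P* = 109.6766.
At the ceiling P = 105.875, quantity supplied = (105.875 − 96.375)/0.22 = 43.1818.
Willingness to pay at Q' = 43.1818: 152 − 0.7·43.1818 = 121.7727.
ΔQ = 60.462 − 43.1818 = 17.2802; wedge = 121.7727 − 105.875 = 15.8977.
Deadweight loss = ½ × 17.2802 × 15.8977 = $137.36 thousand.

$137.36 thousand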